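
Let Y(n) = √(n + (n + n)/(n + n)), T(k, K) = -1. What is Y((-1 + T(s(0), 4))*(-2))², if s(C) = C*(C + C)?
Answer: 5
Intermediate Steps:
s(C) = 2*C² (s(C) = C*(2*C) = 2*C²)
Y(n) = √(1 + n) (Y(n) = √(n + (2*n)/((2*n))) = √(n + (2*n)*(1/(2*n))) = √(n + 1) = √(1 + n))
Y((-1 + T(s(0), 4))*(-2))² = (√(1 + (-1 - 1)*(-2)))² = (√(1 - 2*(-2)))² = (√(1 + 4))² = (√5)² = 5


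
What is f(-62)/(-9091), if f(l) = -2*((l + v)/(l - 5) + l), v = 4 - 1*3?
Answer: -8186/609097 ≈ -0.013440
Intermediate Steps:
v = 1 (v = 4 - 3 = 1)
f(l) = -2*l - 2*(1 + l)/(-5 + l) (f(l) = -2*((l + 1)/(l - 5) + l) = -2*((1 + l)/(-5 + l) + l) = -2*(l + (1 + l)/(-5 + l)) = -2*l - 2*(1 + l)/(-5 + l))
f(-62)/(-9091) = (2*(-1 - 1*(-62)² + 4*(-62))/(-5 - 62))/(-9091) = (2*(-1 - 1*3844 - 248)/(-67))*(-1/9091) = (2*(-1/67)*(-1 - 3844 - 248))*(-1/9091) = (2*(-1/67)*(-4093))*(-1/9091) = (8186/67)*(-1/9091) = -8186/609097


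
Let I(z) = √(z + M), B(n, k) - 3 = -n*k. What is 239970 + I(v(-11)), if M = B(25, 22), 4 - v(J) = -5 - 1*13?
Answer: 239970 + 5*I*√21 ≈ 2.3997e+5 + 22.913*I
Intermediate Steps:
v(J) = 22 (v(J) = 4 - (-5 - 1*13) = 4 - (-5 - 13) = 4 - 1*(-18) = 4 + 18 = 22)
B(n, k) = 3 - k*n (B(n, k) = 3 - n*k = 3 - k*n)
M = -547 (M = 3 - 1*22*25 = 3 - 550 = -547)
I(z) = √(-547 + z) (I(z) = √(z - 547) = √(-547 + z))
239970 + I(v(-11)) = 239970 + √(-547 + 22) = 239970 + √(-525) = 239970 + 5*I*√21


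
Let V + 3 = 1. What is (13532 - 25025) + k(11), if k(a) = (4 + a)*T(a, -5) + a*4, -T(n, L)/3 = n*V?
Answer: -10459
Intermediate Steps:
V = -2 (V = -3 + 1 = -2)
T(n, L) = 6*n (T(n, L) = -3*n*(-2) = -(-6)*n = 6*n)
k(a) = 4*a + 6*a*(4 + a) (k(a) = (4 + a)*(6*a) + a*4 = 6*a*(4 + a) + 4*a = 4*a + 6*a*(4 + a))
(13532 - 25025) + k(11) = (13532 - 25025) + 2*11*(14 + 3*11) = -11493 + 2*11*(14 + 33) = -11493 + 2*11*47 = -11493 + 1034 = -10459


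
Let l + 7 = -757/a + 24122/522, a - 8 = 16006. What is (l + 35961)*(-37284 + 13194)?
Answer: -201376644059965/232203 ≈ -8.6724e+8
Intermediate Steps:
a = 16014 (a = 8 + 16006 = 16014)
l = 54563233/1393218 (l = -7 + (-757/16014 + 24122/522) = -7 + (-757*1/16014 + 24122*(1/522)) = -7 + (-757/16014 + 12061/261) = -7 + 64315759/1393218 = 54563233/1393218 ≈ 39.163)
(l + 35961)*(-37284 + 13194) = (54563233/1393218 + 35961)*(-37284 + 13194) = (50156075731/1393218)*(-24090) = -201376644059965/232203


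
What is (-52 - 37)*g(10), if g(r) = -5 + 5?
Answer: 0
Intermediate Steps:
g(r) = 0
(-52 - 37)*g(10) = (-52 - 37)*0 = -89*0 = 0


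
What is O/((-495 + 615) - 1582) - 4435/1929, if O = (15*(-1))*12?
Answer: -3068375/1410099 ≈ -2.1760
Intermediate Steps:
O = -180 (O = -15*12 = -180)
O/((-495 + 615) - 1582) - 4435/1929 = -180/((-495 + 615) - 1582) - 4435/1929 = -180/(120 - 1582) - 4435*1/1929 = -180/(-1462) - 4435/1929 = -180*(-1/1462) - 4435/1929 = 90/731 - 4435/1929 = -3068375/1410099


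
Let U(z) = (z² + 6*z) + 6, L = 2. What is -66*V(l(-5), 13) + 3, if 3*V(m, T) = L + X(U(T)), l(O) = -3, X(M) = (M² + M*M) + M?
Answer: -2822003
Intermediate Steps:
U(z) = 6 + z² + 6*z
X(M) = M + 2*M² (X(M) = (M² + M²) + M = 2*M² + M = M + 2*M²)
V(m, T) = ⅔ + (6 + T² + 6*T)*(13 + 2*T² + 12*T)/3 (V(m, T) = (2 + (6 + T² + 6*T)*(1 + 2*(6 + T² + 6*T)))/3 = (2 + (6 + T² + 6*T)*(1 + (12 + 2*T² + 12*T)))/3 = (2 + (6 + T² + 6*T)*(13 + 2*T² + 12*T))/3 = ⅔ + (6 + T² + 6*T)*(13 + 2*T² + 12*T)/3)
-66*V(l(-5), 13) + 3 = -66*(⅔ + (6 + 13² + 6*13)*(13 + 2*13² + 12*13)/3) + 3 = -66*(⅔ + (6 + 169 + 78)*(13 + 2*169 + 156)/3) + 3 = -66*(⅔ + (⅓)*253*(13 + 338 + 156)) + 3 = -66*(⅔ + (⅓)*253*507) + 3 = -66*(⅔ + 42757) + 3 = -66*128273/3 + 3 = -2822006 + 3 = -2822003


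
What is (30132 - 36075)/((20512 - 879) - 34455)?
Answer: 5943/14822 ≈ 0.40096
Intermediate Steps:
(30132 - 36075)/((20512 - 879) - 34455) = -5943/(19633 - 34455) = -5943/(-14822) = -5943*(-1/14822) = 5943/14822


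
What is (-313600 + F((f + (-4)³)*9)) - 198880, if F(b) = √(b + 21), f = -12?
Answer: -512480 + I*√663 ≈ -5.1248e+5 + 25.749*I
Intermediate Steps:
F(b) = √(21 + b)
(-313600 + F((f + (-4)³)*9)) - 198880 = (-313600 + √(21 + (-12 + (-4)³)*9)) - 198880 = (-313600 + √(21 + (-12 - 64)*9)) - 198880 = (-313600 + √(21 - 76*9)) - 198880 = (-313600 + √(21 - 684)) - 198880 = (-313600 + √(-663)) - 198880 = (-313600 + I*√663) - 198880 = -512480 + I*√663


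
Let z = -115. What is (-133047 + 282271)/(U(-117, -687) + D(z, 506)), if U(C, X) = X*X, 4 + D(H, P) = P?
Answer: 149224/472471 ≈ 0.31584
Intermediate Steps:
D(H, P) = -4 + P
U(C, X) = X²
(-133047 + 282271)/(U(-117, -687) + D(z, 506)) = (-133047 + 282271)/((-687)² + (-4 + 506)) = 149224/(471969 + 502) = 149224/472471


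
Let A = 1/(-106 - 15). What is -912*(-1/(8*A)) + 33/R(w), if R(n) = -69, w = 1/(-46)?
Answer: -317273/23 ≈ -13794.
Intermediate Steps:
w = -1/46 ≈ -0.021739
A = -1/121 (A = 1/(-121) = -1/121 ≈ -0.0082645)
-912*(-1/(8*A)) + 33/R(w) = -912/((-8*(-1/121))) + 33/(-69) = -912/8/121 + 33*(-1/69) = -912*121/8 - 11/23 = -13794 - 11/23 = -317273/23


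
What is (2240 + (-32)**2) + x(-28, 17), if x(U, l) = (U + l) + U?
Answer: 3225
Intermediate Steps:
x(U, l) = l + 2*U
(2240 + (-32)**2) + x(-28, 17) = (2240 + (-32)**2) + (17 + 2*(-28)) = (2240 + 1024) + (17 - 56) = 3264 - 39 = 3225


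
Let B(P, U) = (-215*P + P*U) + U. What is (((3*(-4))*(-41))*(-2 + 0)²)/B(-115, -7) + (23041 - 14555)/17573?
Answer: 251171842/448515679 ≈ 0.56001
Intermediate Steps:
B(P, U) = U - 215*P + P*U
(((3*(-4))*(-41))*(-2 + 0)²)/B(-115, -7) + (23041 - 14555)/17573 = (((3*(-4))*(-41))*(-2 + 0)²)/(-7 - 215*(-115) - 115*(-7)) + (23041 - 14555)/17573 = (-12*(-41)*(-2)²)/(-7 + 24725 + 805) + 8486*(1/17573) = (492*4)/25523 + 8486/17573 = 1968*(1/25523) + 8486/17573 = 1968/25523 + 8486/17573 = 251171842/448515679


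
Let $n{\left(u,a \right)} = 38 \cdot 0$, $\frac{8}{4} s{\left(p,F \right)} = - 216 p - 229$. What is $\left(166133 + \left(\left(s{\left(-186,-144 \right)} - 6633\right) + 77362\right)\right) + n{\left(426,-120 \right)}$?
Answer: $\frac{513671}{2} \approx 2.5684 \cdot 10^{5}$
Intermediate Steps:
$s{\left(p,F \right)} = - \frac{229}{2} - 108 p$ ($s{\left(p,F \right)} = \frac{- 216 p - 229}{2} = \frac{-229 - 216 p}{2} = - \frac{229}{2} - 108 p$)
$n{\left(u,a \right)} = 0$
$\left(166133 + \left(\left(s{\left(-186,-144 \right)} - 6633\right) + 77362\right)\right) + n{\left(426,-120 \right)} = \left(166133 + \left(\left(\left(- \frac{229}{2} - -20088\right) - 6633\right) + 77362\right)\right) + 0 = \left(166133 + \left(\left(\left(- \frac{229}{2} + 20088\right) - 6633\right) + 77362\right)\right) + 0 = \left(166133 + \left(\left(\frac{39947}{2} - 6633\right) + 77362\right)\right) + 0 = \left(166133 + \left(\frac{26681}{2} + 77362\right)\right) + 0 = \left(166133 + \frac{181405}{2}\right) + 0 = \frac{513671}{2} + 0 = \frac{513671}{2}$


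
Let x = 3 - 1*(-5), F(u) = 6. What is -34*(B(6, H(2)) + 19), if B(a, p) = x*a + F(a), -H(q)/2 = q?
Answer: -2482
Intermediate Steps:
x = 8 (x = 3 + 5 = 8)
H(q) = -2*q
B(a, p) = 6 + 8*a (B(a, p) = 8*a + 6 = 6 + 8*a)
-34*(B(6, H(2)) + 19) = -34*((6 + 8*6) + 19) = -34*((6 + 48) + 19) = -34*(54 + 19) = -34*73 = -2482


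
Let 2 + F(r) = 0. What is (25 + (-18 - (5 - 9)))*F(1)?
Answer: -22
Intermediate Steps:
F(r) = -2 (F(r) = -2 + 0 = -2)
(25 + (-18 - (5 - 9)))*F(1) = (25 + (-18 - (5 - 9)))*(-2) = (25 + (-18 - 1*(-4)))*(-2) = (25 + (-18 + 4))*(-2) = (25 - 14)*(-2) = 11*(-2) = -22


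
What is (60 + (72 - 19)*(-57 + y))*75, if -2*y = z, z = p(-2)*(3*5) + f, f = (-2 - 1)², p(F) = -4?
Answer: -241425/2 ≈ -1.2071e+5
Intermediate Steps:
f = 9 (f = (-3)² = 9)
z = -51 (z = -12*5 + 9 = -4*15 + 9 = -60 + 9 = -51)
y = 51/2 (y = -½*(-51) = 51/2 ≈ 25.500)
(60 + (72 - 19)*(-57 + y))*75 = (60 + (72 - 19)*(-57 + 51/2))*75 = (60 + 53*(-63/2))*75 = (60 - 3339/2)*75 = -3219/2*75 = -241425/2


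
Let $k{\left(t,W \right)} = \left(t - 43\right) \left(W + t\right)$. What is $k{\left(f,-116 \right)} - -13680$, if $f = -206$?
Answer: $93858$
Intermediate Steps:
$k{\left(t,W \right)} = \left(-43 + t\right) \left(W + t\right)$
$k{\left(f,-116 \right)} - -13680 = \left(\left(-206\right)^{2} - -4988 - -8858 - -23896\right) - -13680 = \left(42436 + 4988 + 8858 + 23896\right) + 13680 = 80178 + 13680 = 93858$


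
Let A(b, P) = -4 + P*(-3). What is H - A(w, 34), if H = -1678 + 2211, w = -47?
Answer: 639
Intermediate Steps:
A(b, P) = -4 - 3*P
H = 533
H - A(w, 34) = 533 - (-4 - 3*34) = 533 - (-4 - 102) = 533 - 1*(-106) = 533 + 106 = 639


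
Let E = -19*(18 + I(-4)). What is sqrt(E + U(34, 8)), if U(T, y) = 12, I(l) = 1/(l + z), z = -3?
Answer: I*sqrt(16037)/7 ≈ 18.091*I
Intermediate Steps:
I(l) = 1/(-3 + l) (I(l) = 1/(l - 3) = 1/(-3 + l))
E = -2375/7 (E = -19*(18 + 1/(-3 - 4)) = -19*(18 + 1/(-7)) = -19*(18 - 1/7) = -19*125/7 = -2375/7 ≈ -339.29)
sqrt(E + U(34, 8)) = sqrt(-2375/7 + 12) = sqrt(-2291/7) = I*sqrt(16037)/7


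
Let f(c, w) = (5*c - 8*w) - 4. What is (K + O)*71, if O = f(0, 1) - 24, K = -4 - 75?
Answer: -8165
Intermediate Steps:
K = -79
f(c, w) = -4 - 8*w + 5*c (f(c, w) = (-8*w + 5*c) - 4 = -4 - 8*w + 5*c)
O = -36 (O = (-4 - 8*1 + 5*0) - 24 = (-4 - 8 + 0) - 24 = -12 - 24 = -36)
(K + O)*71 = (-79 - 36)*71 = -115*71 = -8165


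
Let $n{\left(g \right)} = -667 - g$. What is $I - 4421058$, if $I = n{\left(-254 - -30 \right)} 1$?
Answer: $-4421501$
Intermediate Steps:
$I = -443$ ($I = \left(-667 - \left(-254 - -30\right)\right) 1 = \left(-667 - \left(-254 + 30\right)\right) 1 = \left(-667 - -224\right) 1 = \left(-667 + 224\right) 1 = \left(-443\right) 1 = -443$)
$I - 4421058 = -443 - 4421058 = -4421501$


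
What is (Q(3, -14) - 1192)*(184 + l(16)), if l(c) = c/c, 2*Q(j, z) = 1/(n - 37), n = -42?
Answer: -34842345/158 ≈ -2.2052e+5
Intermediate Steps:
Q(j, z) = -1/158 (Q(j, z) = 1/(2*(-42 - 37)) = (½)/(-79) = (½)*(-1/79) = -1/158)
l(c) = 1
(Q(3, -14) - 1192)*(184 + l(16)) = (-1/158 - 1192)*(184 + 1) = -188337/158*185 = -34842345/158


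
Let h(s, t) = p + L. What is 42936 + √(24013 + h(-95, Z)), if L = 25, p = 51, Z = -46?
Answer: 42936 + √24089 ≈ 43091.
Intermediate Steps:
h(s, t) = 76 (h(s, t) = 51 + 25 = 76)
42936 + √(24013 + h(-95, Z)) = 42936 + √(24013 + 76) = 42936 + √24089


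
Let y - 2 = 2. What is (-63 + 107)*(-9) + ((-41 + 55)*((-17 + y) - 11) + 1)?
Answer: -731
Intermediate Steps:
y = 4 (y = 2 + 2 = 4)
(-63 + 107)*(-9) + ((-41 + 55)*((-17 + y) - 11) + 1) = (-63 + 107)*(-9) + ((-41 + 55)*((-17 + 4) - 11) + 1) = 44*(-9) + (14*(-13 - 11) + 1) = -396 + (14*(-24) + 1) = -396 + (-336 + 1) = -396 - 335 = -731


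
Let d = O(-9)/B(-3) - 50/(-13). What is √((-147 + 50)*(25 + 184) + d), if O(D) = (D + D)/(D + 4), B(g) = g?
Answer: 3*I*√9515805/65 ≈ 142.37*I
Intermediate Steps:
O(D) = 2*D/(4 + D) (O(D) = (2*D)/(4 + D) = 2*D/(4 + D))
d = 172/65 (d = (2*(-9)/(4 - 9))/(-3) - 50/(-13) = (2*(-9)/(-5))*(-⅓) - 50*(-1/13) = (2*(-9)*(-⅕))*(-⅓) + 50/13 = (18/5)*(-⅓) + 50/13 = -6/5 + 50/13 = 172/65 ≈ 2.6462)
√((-147 + 50)*(25 + 184) + d) = √((-147 + 50)*(25 + 184) + 172/65) = √(-97*209 + 172/65) = √(-20273 + 172/65) = √(-1317573/65) = 3*I*√9515805/65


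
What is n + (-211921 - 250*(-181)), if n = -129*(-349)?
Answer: -121650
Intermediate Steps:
n = 45021
n + (-211921 - 250*(-181)) = 45021 + (-211921 - 250*(-181)) = 45021 + (-211921 + 45250) = 45021 - 166671 = -121650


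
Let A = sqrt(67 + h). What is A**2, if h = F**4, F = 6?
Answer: 1363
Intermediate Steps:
h = 1296 (h = 6**4 = 1296)
A = sqrt(1363) (A = sqrt(67 + 1296) = sqrt(1363) ≈ 36.919)
A**2 = (sqrt(1363))**2 = 1363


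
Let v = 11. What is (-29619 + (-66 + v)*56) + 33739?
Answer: 1040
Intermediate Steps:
(-29619 + (-66 + v)*56) + 33739 = (-29619 + (-66 + 11)*56) + 33739 = (-29619 - 55*56) + 33739 = (-29619 - 3080) + 33739 = -32699 + 33739 = 1040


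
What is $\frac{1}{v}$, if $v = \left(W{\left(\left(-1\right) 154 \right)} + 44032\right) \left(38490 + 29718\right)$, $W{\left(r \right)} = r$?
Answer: $\frac{1}{2992830624} \approx 3.3413 \cdot 10^{-10}$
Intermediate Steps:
$v = 2992830624$ ($v = \left(\left(-1\right) 154 + 44032\right) \left(38490 + 29718\right) = \left(-154 + 44032\right) 68208 = 43878 \cdot 68208 = 2992830624$)
$\frac{1}{v} = \frac{1}{2992830624}$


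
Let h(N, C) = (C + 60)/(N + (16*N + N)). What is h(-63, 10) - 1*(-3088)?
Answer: 250123/81 ≈ 3087.9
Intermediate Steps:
h(N, C) = (60 + C)/(18*N) (h(N, C) = (60 + C)/(N + 17*N) = (60 + C)/((18*N)) = (60 + C)*(1/(18*N)) = (60 + C)/(18*N))
h(-63, 10) - 1*(-3088) = (1/18)*(60 + 10)/(-63) - 1*(-3088) = (1/18)*(-1/63)*70 + 3088 = -5/81 + 3088 = 250123/81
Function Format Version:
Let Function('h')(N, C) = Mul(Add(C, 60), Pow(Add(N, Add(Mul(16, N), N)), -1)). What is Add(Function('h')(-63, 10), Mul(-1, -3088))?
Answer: Rational(250123, 81) ≈ 3087.9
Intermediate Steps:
Function('h')(N, C) = Mul(Rational(1, 18), Pow(N, -1), Add(60, C)) (Function('h')(N, C) = Mul(Add(60, C), Pow(Add(N, Mul(17, N)), -1)) = Mul(Add(60, C), Pow(Mul(18, N), -1)) = Mul(Add(60, C), Mul(Rational(1, 18), Pow(N, -1))) = Mul(Rational(1, 18), Pow(N, -1), Add(60, C)))
Add(Function('h')(-63, 10), Mul(-1, -3088)) = Add(Mul(Rational(1, 18), Pow(-63, -1), Add(60, 10)), Mul(-1, -3088)) = Add(Mul(Rational(1, 18), Rational(-1, 63), 70), 3088) = Add(Rational(-5, 81), 3088) = Rational(250123, 81)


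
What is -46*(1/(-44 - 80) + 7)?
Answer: -19941/62 ≈ -321.63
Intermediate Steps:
-46*(1/(-44 - 80) + 7) = -46*(1/(-124) + 7) = -46*(-1/124 + 7) = -46*867/124 = -19941/62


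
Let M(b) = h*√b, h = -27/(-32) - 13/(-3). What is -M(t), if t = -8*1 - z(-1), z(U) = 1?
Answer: -497*I/32 ≈ -15.531*I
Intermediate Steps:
t = -9 (t = -8*1 - 1*1 = -8 - 1 = -9)
h = 497/96 (h = -27*(-1/32) - 13*(-⅓) = 27/32 + 13/3 = 497/96 ≈ 5.1771)
M(b) = 497*√b/96
-M(t) = -497*√(-9)/96 = -497*3*I/96 = -497*I/32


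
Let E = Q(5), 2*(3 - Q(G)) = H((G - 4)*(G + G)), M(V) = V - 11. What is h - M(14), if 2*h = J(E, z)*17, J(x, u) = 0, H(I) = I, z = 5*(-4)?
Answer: -3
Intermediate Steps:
z = -20
M(V) = -11 + V
Q(G) = 3 - G*(-4 + G) (Q(G) = 3 - (G - 4)*(G + G)/2 = 3 - (-4 + G)*2*G/2 = 3 - G*(-4 + G))
E = -2 (E = 3 - 1*5*(-4 + 5) = 3 - 1*5*1 = 3 - 5 = -2)
h = 0 (h = (0*17)/2 = (½)*0 = 0)
h - M(14) = 0 - (-11 + 14) = 0 - 1*3 = 0 - 3 = -3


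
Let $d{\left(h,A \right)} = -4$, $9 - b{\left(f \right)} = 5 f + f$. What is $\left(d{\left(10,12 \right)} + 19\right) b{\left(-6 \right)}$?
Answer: $675$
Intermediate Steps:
$b{\left(f \right)} = 9 - 6 f$ ($b{\left(f \right)} = 9 - \left(5 f + f\right) = 9 - 6 f$)
$\left(d{\left(10,12 \right)} + 19\right) b{\left(-6 \right)} = \left(-4 + 19\right) \left(9 - -36\right) = 15 \left(9 + 36\right) = 15 \cdot 45 = 675$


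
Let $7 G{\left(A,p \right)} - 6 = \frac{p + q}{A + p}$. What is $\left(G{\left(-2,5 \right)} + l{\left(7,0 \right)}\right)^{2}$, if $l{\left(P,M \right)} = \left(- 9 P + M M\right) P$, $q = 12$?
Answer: $\frac{1737124}{9} \approx 1.9301 \cdot 10^{5}$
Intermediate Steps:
$G{\left(A,p \right)} = \frac{6}{7} + \frac{12 + p}{7 \left(A + p\right)}$ ($G{\left(A,p \right)} = \frac{6}{7} + \frac{\left(p + 12\right) \frac{1}{A + p}}{7} = \frac{6}{7} + \frac{\left(12 + p\right) \frac{1}{A + p}}{7} = \frac{6}{7} + \frac{\frac{1}{A + p} \left(12 + p\right)}{7} = \frac{6}{7} + \frac{12 + p}{7 \left(A + p\right)}$)
$l{\left(P,M \right)} = P \left(M^{2} - 9 P\right)$ ($l{\left(P,M \right)} = \left(- 9 P + M^{2}\right) P = \left(M^{2} - 9 P\right) P = P \left(M^{2} - 9 P\right)$)
$\left(G{\left(-2,5 \right)} + l{\left(7,0 \right)}\right)^{2} = \left(\frac{\frac{12}{7} + 5 + \frac{6}{7} \left(-2\right)}{-2 + 5} + 7 \left(0^{2} - 63\right)\right)^{2} = \left(\frac{\frac{12}{7} + 5 - \frac{12}{7}}{3} + 7 \left(0 - 63\right)\right)^{2} = \left(\frac{1}{3} \cdot 5 + 7 \left(-63\right)\right)^{2} = \left(\frac{5}{3} - 441\right)^{2} = \left(- \frac{1318}{3}\right)^{2} = \frac{1737124}{9}$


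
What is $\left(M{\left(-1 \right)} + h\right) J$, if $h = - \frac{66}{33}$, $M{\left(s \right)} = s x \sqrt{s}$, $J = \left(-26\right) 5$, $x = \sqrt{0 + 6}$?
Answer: $260 + 130 i \sqrt{6} \approx 260.0 + 318.43 i$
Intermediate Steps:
$x = \sqrt{6} \approx 2.4495$
$J = -130$
$M{\left(s \right)} = \sqrt{6} s^{\frac{3}{2}}$ ($M{\left(s \right)} = s \sqrt{6} \sqrt{s} = \sqrt{6} s^{\frac{3}{2}}$)
$h = -2$ ($h = \left(-66\right) \frac{1}{33} = -2$)
$\left(M{\left(-1 \right)} + h\right) J = \left(\sqrt{6} \left(-1\right)^{\frac{3}{2}} - 2\right) \left(-130\right) = \left(\sqrt{6} \left(- i\right) - 2\right) \left(-130\right) = \left(- i \sqrt{6} - 2\right) \left(-130\right) = \left(-2 - i \sqrt{6}\right) \left(-130\right) = 260 + 130 i \sqrt{6}$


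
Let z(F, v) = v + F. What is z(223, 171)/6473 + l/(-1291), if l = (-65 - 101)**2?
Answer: -177861334/8356643 ≈ -21.284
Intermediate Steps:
z(F, v) = F + v
l = 27556 (l = (-166)**2 = 27556)
z(223, 171)/6473 + l/(-1291) = (223 + 171)/6473 + 27556/(-1291) = 394*(1/6473) + 27556*(-1/1291) = 394/6473 - 27556/1291 = -177861334/8356643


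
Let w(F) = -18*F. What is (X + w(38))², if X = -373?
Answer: 1117249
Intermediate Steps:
(X + w(38))² = (-373 - 18*38)² = (-373 - 684)² = (-1057)² = 1117249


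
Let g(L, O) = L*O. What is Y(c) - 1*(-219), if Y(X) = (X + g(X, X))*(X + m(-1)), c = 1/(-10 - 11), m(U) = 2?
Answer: 2027339/9261 ≈ 218.91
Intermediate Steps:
c = -1/21 (c = 1/(-21) = -1/21 ≈ -0.047619)
Y(X) = (2 + X)*(X + X²) (Y(X) = (X + X*X)*(X + 2) = (X + X²)*(2 + X) = (2 + X)*(X + X²))
Y(c) - 1*(-219) = -(2 + (-1/21)² + 3*(-1/21))/21 - 1*(-219) = -(2 + 1/441 - ⅐)/21 + 219 = -1/21*820/441 + 219 = -820/9261 + 219 = 2027339/9261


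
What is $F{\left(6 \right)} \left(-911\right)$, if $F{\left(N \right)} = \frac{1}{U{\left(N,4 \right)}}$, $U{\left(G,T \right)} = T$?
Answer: $- \frac{911}{4} \approx -227.75$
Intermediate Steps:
$F{\left(N \right)} = \frac{1}{4}$
$F{\left(6 \right)} \left(-911\right) = \frac{1}{4} \left(-911\right) = - \frac{911}{4}$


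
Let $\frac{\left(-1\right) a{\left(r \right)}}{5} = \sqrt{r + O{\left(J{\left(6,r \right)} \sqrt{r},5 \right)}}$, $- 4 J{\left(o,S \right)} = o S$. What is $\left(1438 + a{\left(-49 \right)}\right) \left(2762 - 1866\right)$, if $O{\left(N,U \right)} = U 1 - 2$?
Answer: $1288448 - 4480 i \sqrt{46} \approx 1.2884 \cdot 10^{6} - 30385.0 i$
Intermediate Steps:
$J{\left(o,S \right)} = - \frac{S o}{4}$ ($J{\left(o,S \right)} = - \frac{o S}{4} = - \frac{S o}{4}$)
$O{\left(N,U \right)} = -2 + U$ ($O{\left(N,U \right)} = U - 2 = -2 + U$)
$a{\left(r \right)} = - 5 \sqrt{3 + r}$ ($a{\left(r \right)} = - 5 \sqrt{r + \left(-2 + 5\right)} = - 5 \sqrt{r + 3} = - 5 \sqrt{3 + r}$)
$\left(1438 + a{\left(-49 \right)}\right) \left(2762 - 1866\right) = \left(1438 - 5 \sqrt{3 - 49}\right) \left(2762 - 1866\right) = \left(1438 - 5 \sqrt{-46}\right) 896 = \left(1438 - 5 i \sqrt{46}\right) 896 = 1288448 - 4480 i \sqrt{46}$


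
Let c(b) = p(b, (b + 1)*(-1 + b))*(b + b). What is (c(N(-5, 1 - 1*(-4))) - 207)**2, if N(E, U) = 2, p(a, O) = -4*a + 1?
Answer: 55225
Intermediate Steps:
p(a, O) = 1 - 4*a
c(b) = 2*b*(1 - 4*b) (c(b) = (1 - 4*b)*(b + b) = (1 - 4*b)*(2*b) = 2*b*(1 - 4*b))
(c(N(-5, 1 - 1*(-4))) - 207)**2 = (2*2*(1 - 4*2) - 207)**2 = (2*2*(1 - 8) - 207)**2 = (2*2*(-7) - 207)**2 = (-28 - 207)**2 = (-235)**2 = 55225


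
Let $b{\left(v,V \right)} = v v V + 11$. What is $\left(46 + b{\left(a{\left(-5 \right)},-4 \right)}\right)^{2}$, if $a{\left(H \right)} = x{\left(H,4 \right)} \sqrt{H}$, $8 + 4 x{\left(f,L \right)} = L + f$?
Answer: $\frac{400689}{16} \approx 25043.0$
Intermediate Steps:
$x{\left(f,L \right)} = -2 + \frac{L}{4} + \frac{f}{4}$ ($x{\left(f,L \right)} = -2 + \frac{L + f}{4} = -2 + \left(\frac{L}{4} + \frac{f}{4}\right) = -2 + \frac{L}{4} + \frac{f}{4}$)
$a{\left(H \right)} = \sqrt{H} \left(-1 + \frac{H}{4}\right)$ ($a{\left(H \right)} = \left(-2 + \frac{1}{4} \cdot 4 + \frac{H}{4}\right) \sqrt{H} = \left(-2 + 1 + \frac{H}{4}\right) \sqrt{H} = \left(-1 + \frac{H}{4}\right) \sqrt{H} = \sqrt{H} \left(-1 + \frac{H}{4}\right)$)
$b{\left(v,V \right)} = 11 + V v^{2}$ ($b{\left(v,V \right)} = v^{2} V + 11 = V v^{2} + 11 = 11 + V v^{2}$)
$\left(46 + b{\left(a{\left(-5 \right)},-4 \right)}\right)^{2} = \left(46 - \left(-11 + 4 \left(\frac{\sqrt{-5} \left(-4 - 5\right)}{4}\right)^{2}\right)\right)^{2} = \left(46 - \left(-11 + 4 \left(\frac{1}{4} i \sqrt{5} \left(-9\right)\right)^{2}\right)\right)^{2} = \left(46 - \left(-11 + 4 \left(- \frac{9 i \sqrt{5}}{4}\right)^{2}\right)\right)^{2} = \left(46 + \left(11 - - \frac{405}{4}\right)\right)^{2} = \left(46 + \left(11 + \frac{405}{4}\right)\right)^{2} = \left(46 + \frac{449}{4}\right)^{2} = \left(\frac{633}{4}\right)^{2} = \frac{400689}{16}$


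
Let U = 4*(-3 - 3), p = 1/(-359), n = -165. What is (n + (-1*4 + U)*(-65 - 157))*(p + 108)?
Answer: 234603321/359 ≈ 6.5349e+5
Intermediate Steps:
p = -1/359 ≈ -0.0027855
U = -24 (U = 4*(-6) = -24)
(n + (-1*4 + U)*(-65 - 157))*(p + 108) = (-165 + (-1*4 - 24)*(-65 - 157))*(-1/359 + 108) = (-165 + (-4 - 24)*(-222))*(38771/359) = (-165 - 28*(-222))*(38771/359) = (-165 + 6216)*(38771/359) = 6051*(38771/359) = 234603321/359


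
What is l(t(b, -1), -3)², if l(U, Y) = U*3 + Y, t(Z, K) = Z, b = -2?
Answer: 81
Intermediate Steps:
l(U, Y) = Y + 3*U (l(U, Y) = 3*U + Y = Y + 3*U)
l(t(b, -1), -3)² = (-3 + 3*(-2))² = (-3 - 6)² = (-9)² = 81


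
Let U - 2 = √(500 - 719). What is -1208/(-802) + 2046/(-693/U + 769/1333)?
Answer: -659617237597369/170553224846710 - 1259705910771*I*√219/425319762710 ≈ -3.8675 - 43.83*I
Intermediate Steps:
U = 2 + I*√219 (U = 2 + √(500 - 719) = 2 + √(-219) = 2 + I*√219 ≈ 2.0 + 14.799*I)
-1208/(-802) + 2046/(-693/U + 769/1333) = -1208/(-802) + 2046/(-693/(2 + I*√219) + 769/1333) = -1208*(-1/802) + 2046/(-693/(2 + I*√219) + 769*(1/1333)) = 604/401 + 2046/(-693/(2 + I*√219) + 769/1333) = 604/401 + 2046/(769/1333 - 693/(2 + I*√219))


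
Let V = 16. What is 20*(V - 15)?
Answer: 20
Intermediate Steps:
20*(V - 15) = 20*(16 - 15) = 20*1 = 20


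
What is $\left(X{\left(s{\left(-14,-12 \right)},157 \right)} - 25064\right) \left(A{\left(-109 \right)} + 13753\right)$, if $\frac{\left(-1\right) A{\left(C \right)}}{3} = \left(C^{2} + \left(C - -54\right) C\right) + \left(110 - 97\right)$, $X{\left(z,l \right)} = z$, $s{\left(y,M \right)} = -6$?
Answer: $1000643980$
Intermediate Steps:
$A{\left(C \right)} = -39 - 3 C^{2} - 3 C \left(54 + C\right)$ ($A{\left(C \right)} = - 3 \left(\left(C^{2} + \left(C - -54\right) C\right) + \left(110 - 97\right)\right) = - 3 \left(\left(C^{2} + \left(C + 54\right) C\right) + \left(110 - 97\right)\right) = - 3 \left(\left(C^{2} + \left(54 + C\right) C\right) + 13\right) = - 3 \left(\left(C^{2} + C \left(54 + C\right)\right) + 13\right) = - 3 \left(13 + C^{2} + C \left(54 + C\right)\right) = -39 - 3 C^{2} - 3 C \left(54 + C\right)$)
$\left(X{\left(s{\left(-14,-12 \right)},157 \right)} - 25064\right) \left(A{\left(-109 \right)} + 13753\right) = \left(-6 - 25064\right) \left(\left(-39 - -17658 - 6 \left(-109\right)^{2}\right) + 13753\right) = - 25070 \left(\left(-39 + 17658 - 71286\right) + 13753\right) = - 25070 \left(-53667 + 13753\right) = \left(-25070\right) \left(-39914\right) = 1000643980$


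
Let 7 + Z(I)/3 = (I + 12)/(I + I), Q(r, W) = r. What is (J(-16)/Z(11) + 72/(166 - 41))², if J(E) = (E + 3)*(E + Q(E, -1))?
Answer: 1244795415616/2413265625 ≈ 515.81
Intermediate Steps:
Z(I) = -21 + 3*(12 + I)/(2*I) (Z(I) = -21 + 3*((I + 12)/(I + I)) = -21 + 3*((12 + I)/((2*I))) = -21 + 3*((12 + I)*(1/(2*I))) = -21 + 3*((12 + I)/(2*I)) = -21 + 3*(12 + I)/(2*I))
J(E) = 2*E*(3 + E) (J(E) = (E + 3)*(E + E) = (3 + E)*(2*E) = 2*E*(3 + E))
(J(-16)/Z(11) + 72/(166 - 41))² = ((2*(-16)*(3 - 16))/(-39/2 + 18/11) + 72/(166 - 41))² = ((2*(-16)*(-13))/(-39/2 + 18*(1/11)) + 72/125)² = (416/(-39/2 + 18/11) + 72*(1/125))² = (416/(-393/22) + 72/125)² = (416*(-22/393) + 72/125)² = (-9152/393 + 72/125)² = (-1115704/49125)² = 1244795415616/2413265625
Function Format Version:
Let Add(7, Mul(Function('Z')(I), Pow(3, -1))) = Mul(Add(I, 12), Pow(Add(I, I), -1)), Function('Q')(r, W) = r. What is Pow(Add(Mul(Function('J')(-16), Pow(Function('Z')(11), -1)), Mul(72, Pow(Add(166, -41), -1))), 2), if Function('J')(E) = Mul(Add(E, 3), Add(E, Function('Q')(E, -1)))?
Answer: Rational(1244795415616, 2413265625) ≈ 515.81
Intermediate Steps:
Function('Z')(I) = Add(-21, Mul(Rational(3, 2), Pow(I, -1), Add(12, I))) (Function('Z')(I) = Add(-21, Mul(3, Mul(Add(I, 12), Pow(Add(I, I), -1)))) = Add(-21, Mul(3, Mul(Add(12, I), Pow(Mul(2, I), -1)))) = Add(-21, Mul(3, Mul(Add(12, I), Mul(Rational(1, 2), Pow(I, -1))))) = Add(-21, Mul(3, Mul(Rational(1, 2), Pow(I, -1), Add(12, I)))) = Add(-21, Mul(Rational(3, 2), Pow(I, -1), Add(12, I))))
Function('J')(E) = Mul(2, E, Add(3, E)) (Function('J')(E) = Mul(Add(E, 3), Add(E, E)) = Mul(Add(3, E), Mul(2, E)) = Mul(2, E, Add(3, E)))
Pow(Add(Mul(Function('J')(-16), Pow(Function('Z')(11), -1)), Mul(72, Pow(Add(166, -41), -1))), 2) = Pow(Add(Mul(Mul(2, -16, Add(3, -16)), Pow(Add(Rational(-39, 2), Mul(18, Pow(11, -1))), -1)), Mul(72, Pow(Add(166, -41), -1))), 2) = Pow(Add(Mul(Mul(2, -16, -13), Pow(Add(Rational(-39, 2), Mul(18, Rational(1, 11))), -1)), Mul(72, Pow(125, -1))), 2) = Pow(Add(Mul(416, Pow(Add(Rational(-39, 2), Rational(18, 11)), -1)), Mul(72, Rational(1, 125))), 2) = Pow(Add(Mul(416, Pow(Rational(-393, 22), -1)), Rational(72, 125)), 2) = Pow(Add(Mul(416, Rational(-22, 393)), Rational(72, 125)), 2) = Pow(Add(Rational(-9152, 393), Rational(72, 125)), 2) = Pow(Rational(-1115704, 49125), 2) = Rational(1244795415616, 2413265625)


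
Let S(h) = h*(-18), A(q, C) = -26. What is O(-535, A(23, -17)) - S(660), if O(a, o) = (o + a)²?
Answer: 326601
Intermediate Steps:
S(h) = -18*h
O(a, o) = (a + o)²
O(-535, A(23, -17)) - S(660) = (-535 - 26)² - (-18)*660 = (-561)² - 1*(-11880) = 314721 + 11880 = 326601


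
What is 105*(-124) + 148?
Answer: -12872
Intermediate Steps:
105*(-124) + 148 = -13020 + 148 = -12872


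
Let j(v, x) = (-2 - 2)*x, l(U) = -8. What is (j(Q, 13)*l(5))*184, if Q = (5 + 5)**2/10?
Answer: 76544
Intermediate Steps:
Q = 10 (Q = 10**2*(1/10) = 100*(1/10) = 10)
j(v, x) = -4*x
(j(Q, 13)*l(5))*184 = (-4*13*(-8))*184 = -52*(-8)*184 = 416*184 = 76544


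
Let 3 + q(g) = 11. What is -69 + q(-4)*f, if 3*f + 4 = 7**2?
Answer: 51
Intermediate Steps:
q(g) = 8 (q(g) = -3 + 11 = 8)
f = 15 (f = -4/3 + (1/3)*7**2 = -4/3 + (1/3)*49 = -4/3 + 49/3 = 15)
-69 + q(-4)*f = -69 + 8*15 = -69 + 120 = 51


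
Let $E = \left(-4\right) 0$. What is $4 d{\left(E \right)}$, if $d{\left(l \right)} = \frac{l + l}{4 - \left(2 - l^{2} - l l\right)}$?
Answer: $0$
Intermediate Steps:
$E = 0$
$d{\left(l \right)} = \frac{2 l}{2 + 2 l^{2}}$ ($d{\left(l \right)} = \frac{2 l}{4 + \left(\left(l^{2} + l^{2}\right) - 2\right)} = \frac{2 l}{4 + \left(2 l^{2} - 2\right)} = \frac{2 l}{4 + \left(-2 + 2 l^{2}\right)} = \frac{2 l}{2 + 2 l^{2}}$)
$4 d{\left(E \right)} = 4 \frac{0}{1 + 0^{2}} = 4 \frac{0}{1 + 0} = 4 \cdot \frac{0}{1} = 4 \cdot 0 \cdot 1 = 4 \cdot 0 = 0$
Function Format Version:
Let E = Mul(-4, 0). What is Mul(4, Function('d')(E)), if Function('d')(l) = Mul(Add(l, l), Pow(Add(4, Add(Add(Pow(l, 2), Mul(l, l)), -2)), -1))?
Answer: 0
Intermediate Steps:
E = 0
Function('d')(l) = Mul(2, l, Pow(Add(2, Mul(2, Pow(l, 2))), -1)) (Function('d')(l) = Mul(Mul(2, l), Pow(Add(4, Add(Add(Pow(l, 2), Pow(l, 2)), -2)), -1)) = Mul(Mul(2, l), Pow(Add(4, Add(Mul(2, Pow(l, 2)), -2)), -1)) = Mul(Mul(2, l), Pow(Add(4, Add(-2, Mul(2, Pow(l, 2)))), -1)) = Mul(Mul(2, l), Pow(Add(2, Mul(2, Pow(l, 2))), -1)) = Mul(2, l, Pow(Add(2, Mul(2, Pow(l, 2))), -1)))
Mul(4, Function('d')(E)) = Mul(4, Mul(0, Pow(Add(1, Pow(0, 2)), -1))) = Mul(4, Mul(0, Pow(Add(1, 0), -1))) = Mul(4, Mul(0, Pow(1, -1))) = Mul(4, Mul(0, 1)) = Mul(4, 0) = 0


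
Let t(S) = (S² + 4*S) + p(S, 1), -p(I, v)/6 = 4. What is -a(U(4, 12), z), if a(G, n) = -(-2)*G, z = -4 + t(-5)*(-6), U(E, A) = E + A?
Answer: -32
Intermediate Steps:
p(I, v) = -24 (p(I, v) = -6*4 = -24)
t(S) = -24 + S² + 4*S (t(S) = (S² + 4*S) - 24 = -24 + S² + 4*S)
U(E, A) = A + E
z = 110 (z = -4 + (-24 + (-5)² + 4*(-5))*(-6) = -4 + (-24 + 25 - 20)*(-6) = -4 - 19*(-6) = -4 + 114 = 110)
a(G, n) = 2*G
-a(U(4, 12), z) = -2*(12 + 4) = -2*16 = -1*32 = -32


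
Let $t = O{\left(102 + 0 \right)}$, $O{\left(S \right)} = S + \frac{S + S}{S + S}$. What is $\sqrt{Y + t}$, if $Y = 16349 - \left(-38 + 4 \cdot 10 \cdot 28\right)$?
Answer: $\sqrt{15370} \approx 123.98$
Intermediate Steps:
$Y = 15267$ ($Y = 16349 - \left(-38 + 40 \cdot 28\right) = 16349 - \left(-38 + 1120\right) = 16349 - 1082 = 15267$)
$O{\left(S \right)} = 1 + S$ ($O{\left(S \right)} = S + \frac{2 S}{2 S} = S + 2 S \frac{1}{2 S} = S + 1 = 1 + S$)
$t = 103$ ($t = 1 + \left(102 + 0\right) = 1 + 102 = 103$)
$\sqrt{Y + t} = \sqrt{15267 + 103} = \sqrt{15370}$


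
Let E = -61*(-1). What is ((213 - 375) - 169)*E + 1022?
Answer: -19169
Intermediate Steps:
E = 61
((213 - 375) - 169)*E + 1022 = ((213 - 375) - 169)*61 + 1022 = (-162 - 169)*61 + 1022 = -331*61 + 1022 = -20191 + 1022 = -19169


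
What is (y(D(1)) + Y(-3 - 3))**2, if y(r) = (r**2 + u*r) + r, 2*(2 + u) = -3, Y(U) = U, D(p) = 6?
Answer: 225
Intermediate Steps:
u = -7/2 (u = -2 + (1/2)*(-3) = -2 - 3/2 = -7/2 ≈ -3.5000)
y(r) = r**2 - 5*r/2 (y(r) = (r**2 - 7*r/2) + r = r**2 - 5*r/2)
(y(D(1)) + Y(-3 - 3))**2 = ((1/2)*6*(-5 + 2*6) + (-3 - 3))**2 = ((1/2)*6*(-5 + 12) - 6)**2 = ((1/2)*6*7 - 6)**2 = (21 - 6)**2 = 15**2 = 225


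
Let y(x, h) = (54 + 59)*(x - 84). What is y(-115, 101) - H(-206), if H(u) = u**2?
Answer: -64923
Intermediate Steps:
y(x, h) = -9492 + 113*x (y(x, h) = 113*(-84 + x) = -9492 + 113*x)
y(-115, 101) - H(-206) = (-9492 + 113*(-115)) - 1*(-206)**2 = (-9492 - 12995) - 1*42436 = -22487 - 42436 = -64923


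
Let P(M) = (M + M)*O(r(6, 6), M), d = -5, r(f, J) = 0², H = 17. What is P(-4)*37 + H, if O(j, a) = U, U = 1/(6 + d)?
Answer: -279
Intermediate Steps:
r(f, J) = 0
U = 1 (U = 1/(6 - 5) = 1/1 = 1)
O(j, a) = 1
P(M) = 2*M (P(M) = (M + M)*1 = (2*M)*1 = 2*M)
P(-4)*37 + H = (2*(-4))*37 + 17 = -8*37 + 17 = -296 + 17 = -279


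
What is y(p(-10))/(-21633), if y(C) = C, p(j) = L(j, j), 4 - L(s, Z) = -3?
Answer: -7/21633 ≈ -0.00032358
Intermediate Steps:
L(s, Z) = 7 (L(s, Z) = 4 - 1*(-3) = 4 + 3 = 7)
p(j) = 7
y(p(-10))/(-21633) = 7/(-21633) = 7*(-1/21633) = -7/21633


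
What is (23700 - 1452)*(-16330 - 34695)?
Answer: -1135204200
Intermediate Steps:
(23700 - 1452)*(-16330 - 34695) = 22248*(-51025) = -1135204200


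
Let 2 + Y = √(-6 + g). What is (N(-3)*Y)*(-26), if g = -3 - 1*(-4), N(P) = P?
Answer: -156 + 78*I*√5 ≈ -156.0 + 174.41*I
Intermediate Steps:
g = 1 (g = -3 + 4 = 1)
Y = -2 + I*√5 (Y = -2 + √(-6 + 1) = -2 + √(-5) = -2 + I*√5 ≈ -2.0 + 2.2361*I)
(N(-3)*Y)*(-26) = -3*(-2 + I*√5)*(-26) = (6 - 3*I*√5)*(-26) = -156 + 78*I*√5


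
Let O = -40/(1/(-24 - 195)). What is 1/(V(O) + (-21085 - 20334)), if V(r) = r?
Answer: -1/32659 ≈ -3.0619e-5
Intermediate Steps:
O = 8760 (O = -40/(1/(-219)) = -40/(-1/219) = -40*(-219) = 8760)
1/(V(O) + (-21085 - 20334)) = 1/(8760 + (-21085 - 20334)) = 1/(8760 - 41419) = 1/(-32659) = -1/32659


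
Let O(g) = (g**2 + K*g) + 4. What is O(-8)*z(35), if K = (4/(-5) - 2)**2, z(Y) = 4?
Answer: 528/25 ≈ 21.120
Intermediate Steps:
K = 196/25 (K = (4*(-1/5) - 2)**2 = (-4/5 - 2)**2 = (-14/5)**2 = 196/25 ≈ 7.8400)
O(g) = 4 + g**2 + 196*g/25 (O(g) = (g**2 + 196*g/25) + 4 = 4 + g**2 + 196*g/25)
O(-8)*z(35) = (4 + (-8)**2 + (196/25)*(-8))*4 = (4 + 64 - 1568/25)*4 = (132/25)*4 = 528/25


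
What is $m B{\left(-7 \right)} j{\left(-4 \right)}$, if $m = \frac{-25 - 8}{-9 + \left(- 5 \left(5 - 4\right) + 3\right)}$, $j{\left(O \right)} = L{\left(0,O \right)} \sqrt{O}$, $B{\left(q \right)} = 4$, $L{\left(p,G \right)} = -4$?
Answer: $- 96 i \approx - 96.0 i$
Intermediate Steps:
$j{\left(O \right)} = - 4 \sqrt{O}$
$m = 3$ ($m = - \frac{33}{-9 + \left(- 5 \left(5 - 4\right) + 3\right)} = - \frac{33}{-9 + \left(\left(-5\right) 1 + 3\right)} = - \frac{33}{-9 + \left(-5 + 3\right)} = - \frac{33}{-9 - 2} = - \frac{33}{-11} = \left(-33\right) \left(- \frac{1}{11}\right) = 3$)
$m B{\left(-7 \right)} j{\left(-4 \right)} = 3 \cdot 4 \left(- 4 \sqrt{-4}\right) = 12 \left(- 4 \cdot 2 i\right) = 12 \left(- 8 i\right) = - 96 i$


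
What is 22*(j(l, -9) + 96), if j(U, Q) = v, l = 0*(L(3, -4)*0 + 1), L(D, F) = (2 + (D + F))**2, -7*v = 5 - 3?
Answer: 14740/7 ≈ 2105.7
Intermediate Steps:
v = -2/7 (v = -(5 - 3)/7 = -1/7*2 = -2/7 ≈ -0.28571)
L(D, F) = (2 + D + F)**2
l = 0 (l = 0*((2 + 3 - 4)**2*0 + 1) = 0*(1**2*0 + 1) = 0*(1*0 + 1) = 0*(0 + 1) = 0*1 = 0)
j(U, Q) = -2/7
22*(j(l, -9) + 96) = 22*(-2/7 + 96) = 22*(670/7) = 14740/7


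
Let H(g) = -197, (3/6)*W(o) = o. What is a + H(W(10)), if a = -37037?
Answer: -37234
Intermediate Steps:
W(o) = 2*o
a + H(W(10)) = -37037 - 197 = -37234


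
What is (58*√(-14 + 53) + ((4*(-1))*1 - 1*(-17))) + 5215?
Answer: 5228 + 58*√39 ≈ 5590.2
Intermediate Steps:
(58*√(-14 + 53) + ((4*(-1))*1 - 1*(-17))) + 5215 = (58*√39 + (-4*1 + 17)) + 5215 = (58*√39 + (-4 + 17)) + 5215 = (58*√39 + 13) + 5215 = (13 + 58*√39) + 5215 = 5228 + 58*√39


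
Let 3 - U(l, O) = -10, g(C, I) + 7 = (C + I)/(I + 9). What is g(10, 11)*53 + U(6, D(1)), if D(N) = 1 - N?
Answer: -6047/20 ≈ -302.35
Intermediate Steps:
g(C, I) = -7 + (C + I)/(9 + I) (g(C, I) = -7 + (C + I)/(I + 9) = -7 + (C + I)/(9 + I))
U(l, O) = 13 (U(l, O) = 3 - 1*(-10) = 3 + 10 = 13)
g(10, 11)*53 + U(6, D(1)) = ((-63 + 10 - 6*11)/(9 + 11))*53 + 13 = ((-63 + 10 - 66)/20)*53 + 13 = ((1/20)*(-119))*53 + 13 = -119/20*53 + 13 = -6307/20 + 13 = -6047/20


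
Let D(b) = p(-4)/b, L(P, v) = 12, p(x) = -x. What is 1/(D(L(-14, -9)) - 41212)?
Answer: -3/123635 ≈ -2.4265e-5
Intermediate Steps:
D(b) = 4/b (D(b) = (-1*(-4))/b = 4/b)
1/(D(L(-14, -9)) - 41212) = 1/(4/12 - 41212) = 1/(4*(1/12) - 41212) = 1/(1/3 - 41212) = 1/(-123635/3) = -3/123635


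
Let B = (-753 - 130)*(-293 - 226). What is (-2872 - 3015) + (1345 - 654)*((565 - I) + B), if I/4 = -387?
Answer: 318123603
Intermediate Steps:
I = -1548 (I = 4*(-387) = -1548)
B = 458277 (B = -883*(-519) = 458277)
(-2872 - 3015) + (1345 - 654)*((565 - I) + B) = (-2872 - 3015) + (1345 - 654)*((565 - 1*(-1548)) + 458277) = -5887 + 691*((565 + 1548) + 458277) = -5887 + 691*(2113 + 458277) = -5887 + 691*460390 = -5887 + 318129490 = 318123603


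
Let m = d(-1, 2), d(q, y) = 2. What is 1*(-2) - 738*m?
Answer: -1478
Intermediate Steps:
m = 2
1*(-2) - 738*m = 1*(-2) - 738*2 = -2 - 82*18 = -2 - 1476 = -1478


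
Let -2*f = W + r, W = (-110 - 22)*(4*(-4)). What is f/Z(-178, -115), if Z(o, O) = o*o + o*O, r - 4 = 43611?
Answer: -45727/104308 ≈ -0.43838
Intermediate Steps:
r = 43615 (r = 4 + 43611 = 43615)
Z(o, O) = o² + O*o
W = 2112 (W = -132*(-16) = 2112)
f = -45727/2 (f = -(2112 + 43615)/2 = -½*45727 = -45727/2 ≈ -22864.)
f/Z(-178, -115) = -45727*(-1/(178*(-115 - 178)))/2 = -45727/(2*((-178*(-293)))) = -45727/2/52154 = -45727/2*1/52154 = -45727/104308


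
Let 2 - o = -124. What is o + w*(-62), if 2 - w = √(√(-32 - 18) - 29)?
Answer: 2 + 62*√(-29 + 5*I*√2) ≈ 42.41 + 336.32*I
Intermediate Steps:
o = 126 (o = 2 - 1*(-124) = 2 + 124 = 126)
w = 2 - √(-29 + 5*I*√2) (w = 2 - √(√(-32 - 18) - 29) = 2 - √(√(-50) - 29) = 2 - √(5*I*√2 - 29) = 2 - √(-29 + 5*I*√2) ≈ 1.3482 - 5.4245*I)
o + w*(-62) = 126 + (2 - √(-29 + 5*I*√2))*(-62) = 126 + (-124 + 62*√(-29 + 5*I*√2)) = 2 + 62*√(-29 + 5*I*√2)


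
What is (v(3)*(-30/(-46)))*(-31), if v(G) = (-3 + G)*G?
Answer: 0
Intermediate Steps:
v(G) = G*(-3 + G)
(v(3)*(-30/(-46)))*(-31) = ((3*(-3 + 3))*(-30/(-46)))*(-31) = ((3*0)*(-30*(-1/46)))*(-31) = (0*(15/23))*(-31) = 0*(-31) = 0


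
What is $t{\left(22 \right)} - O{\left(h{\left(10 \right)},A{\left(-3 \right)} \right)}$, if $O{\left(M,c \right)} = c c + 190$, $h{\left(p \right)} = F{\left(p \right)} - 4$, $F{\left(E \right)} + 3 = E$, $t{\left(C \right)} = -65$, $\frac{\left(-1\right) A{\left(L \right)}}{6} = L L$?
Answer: $-3171$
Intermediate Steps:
$A{\left(L \right)} = - 6 L^{2}$ ($A{\left(L \right)} = - 6 L L = - 6 L^{2}$)
$F{\left(E \right)} = -3 + E$
$h{\left(p \right)} = -7 + p$ ($h{\left(p \right)} = \left(-3 + p\right) - 4 = -7 + p$)
$O{\left(M,c \right)} = 190 + c^{2}$ ($O{\left(M,c \right)} = c^{2} + 190 = 190 + c^{2}$)
$t{\left(22 \right)} - O{\left(h{\left(10 \right)},A{\left(-3 \right)} \right)} = -65 - \left(190 + \left(- 6 \left(-3\right)^{2}\right)^{2}\right) = -65 - \left(190 + \left(\left(-6\right) 9\right)^{2}\right) = -65 - \left(190 + \left(-54\right)^{2}\right) = -65 - \left(190 + 2916\right) = -65 - 3106 = -3171$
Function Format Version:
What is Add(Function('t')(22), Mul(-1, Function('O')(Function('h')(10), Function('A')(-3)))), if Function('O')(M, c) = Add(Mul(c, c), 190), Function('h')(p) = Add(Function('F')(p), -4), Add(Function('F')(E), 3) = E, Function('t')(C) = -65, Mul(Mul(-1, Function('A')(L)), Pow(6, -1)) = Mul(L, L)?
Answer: -3171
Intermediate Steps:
Function('A')(L) = Mul(-6, Pow(L, 2)) (Function('A')(L) = Mul(-6, Mul(L, L)) = Mul(-6, Pow(L, 2)))
Function('F')(E) = Add(-3, E)
Function('h')(p) = Add(-7, p) (Function('h')(p) = Add(Add(-3, p), -4) = Add(-7, p))
Function('O')(M, c) = Add(190, Pow(c, 2)) (Function('O')(M, c) = Add(Pow(c, 2), 190) = Add(190, Pow(c, 2)))
Add(Function('t')(22), Mul(-1, Function('O')(Function('h')(10), Function('A')(-3)))) = Add(-65, Mul(-1, Add(190, Pow(Mul(-6, Pow(-3, 2)), 2)))) = Add(-65, Mul(-1, Add(190, Pow(Mul(-6, 9), 2)))) = Add(-65, Mul(-1, Add(190, Pow(-54, 2)))) = Add(-65, Mul(-1, Add(190, 2916))) = Add(-65, Mul(-1, 3106)) = Add(-65, -3106) = -3171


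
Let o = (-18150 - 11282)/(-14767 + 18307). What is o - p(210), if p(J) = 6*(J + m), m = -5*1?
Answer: -1095908/885 ≈ -1238.3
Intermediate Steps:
m = -5
o = -7358/885 (o = -29432/3540 = -29432*1/3540 = -7358/885 ≈ -8.3141)
p(J) = -30 + 6*J (p(J) = 6*(J - 5) = 6*(-5 + J) = -30 + 6*J)
o - p(210) = -7358/885 - (-30 + 6*210) = -7358/885 - (-30 + 1260) = -7358/885 - 1*1230 = -7358/885 - 1230 = -1095908/885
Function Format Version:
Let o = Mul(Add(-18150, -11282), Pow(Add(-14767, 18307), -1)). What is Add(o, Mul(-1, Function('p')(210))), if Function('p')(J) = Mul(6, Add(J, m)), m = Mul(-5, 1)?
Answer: Rational(-1095908, 885) ≈ -1238.3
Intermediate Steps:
m = -5
o = Rational(-7358, 885) (o = Mul(-29432, Pow(3540, -1)) = Mul(-29432, Rational(1, 3540)) = Rational(-7358, 885) ≈ -8.3141)
Function('p')(J) = Add(-30, Mul(6, J)) (Function('p')(J) = Mul(6, Add(J, -5)) = Mul(6, Add(-5, J)) = Add(-30, Mul(6, J)))
Add(o, Mul(-1, Function('p')(210))) = Add(Rational(-7358, 885), Mul(-1, Add(-30, Mul(6, 210)))) = Add(Rational(-7358, 885), Mul(-1, Add(-30, 1260))) = Add(Rational(-7358, 885), Mul(-1, 1230)) = Add(Rational(-7358, 885), -1230) = Rational(-1095908, 885)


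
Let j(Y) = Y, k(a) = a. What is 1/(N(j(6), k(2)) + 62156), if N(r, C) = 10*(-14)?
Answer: 1/62016 ≈ 1.6125e-5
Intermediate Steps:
N(r, C) = -140
1/(N(j(6), k(2)) + 62156) = 1/(-140 + 62156) = 1/62016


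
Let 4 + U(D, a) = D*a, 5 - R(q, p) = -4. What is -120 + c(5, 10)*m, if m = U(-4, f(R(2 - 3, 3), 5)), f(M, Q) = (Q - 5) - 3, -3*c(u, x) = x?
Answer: -440/3 ≈ -146.67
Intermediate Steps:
R(q, p) = 9 (R(q, p) = 5 - 1*(-4) = 5 + 4 = 9)
c(u, x) = -x/3
f(M, Q) = -8 + Q (f(M, Q) = (-5 + Q) - 3 = -8 + Q)
U(D, a) = -4 + D*a
m = 8 (m = -4 - 4*(-8 + 5) = -4 - 4*(-3) = -4 + 12 = 8)
-120 + c(5, 10)*m = -120 - ⅓*10*8 = -120 - 10/3*8 = -120 - 80/3 = -440/3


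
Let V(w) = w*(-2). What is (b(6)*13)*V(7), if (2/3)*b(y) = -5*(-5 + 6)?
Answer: 1365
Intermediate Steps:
V(w) = -2*w
b(y) = -15/2 (b(y) = 3*(-5*(-5 + 6))/2 = 3*(-5*1)/2 = (3/2)*(-5) = -15/2)
(b(6)*13)*V(7) = (-15/2*13)*(-2*7) = -195/2*(-14) = 1365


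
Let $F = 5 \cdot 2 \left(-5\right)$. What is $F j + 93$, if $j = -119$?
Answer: $6043$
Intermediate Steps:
$F = -50$ ($F = 10 \left(-5\right) = -50$)
$F j + 93 = \left(-50\right) \left(-119\right) + 93 = 5950 + 93 = 6043$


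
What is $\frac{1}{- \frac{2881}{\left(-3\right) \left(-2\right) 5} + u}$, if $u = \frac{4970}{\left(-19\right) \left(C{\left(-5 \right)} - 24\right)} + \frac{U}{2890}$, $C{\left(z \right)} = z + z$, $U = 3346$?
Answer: $- \frac{164730}{14361499} \approx -0.01147$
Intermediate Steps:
$C{\left(z \right)} = 2 z$
$u = \frac{243012}{27455}$ ($u = \frac{4970}{\left(-19\right) \left(2 \left(-5\right) - 24\right)} + \frac{3346}{2890} = \frac{4970}{\left(-19\right) \left(-10 - 24\right)} + 3346 \cdot \frac{1}{2890} = \frac{4970}{\left(-19\right) \left(-34\right)} + \frac{1673}{1445} = \frac{4970}{646} + \frac{1673}{1445} = 4970 \cdot \frac{1}{646} + \frac{1673}{1445} = \frac{2485}{323} + \frac{1673}{1445} = \frac{243012}{27455} \approx 8.8513$)
$\frac{1}{- \frac{2881}{\left(-3\right) \left(-2\right) 5} + u} = \frac{1}{- \frac{2881}{\left(-3\right) \left(-2\right) 5} + \frac{243012}{27455}} = \frac{1}{- \frac{2881}{6 \cdot 5} + \frac{243012}{27455}} = \frac{1}{- \frac{2881}{30} + \frac{243012}{27455}} = \frac{1}{- \frac{14361499}{164730}} = - \frac{164730}{14361499}$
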